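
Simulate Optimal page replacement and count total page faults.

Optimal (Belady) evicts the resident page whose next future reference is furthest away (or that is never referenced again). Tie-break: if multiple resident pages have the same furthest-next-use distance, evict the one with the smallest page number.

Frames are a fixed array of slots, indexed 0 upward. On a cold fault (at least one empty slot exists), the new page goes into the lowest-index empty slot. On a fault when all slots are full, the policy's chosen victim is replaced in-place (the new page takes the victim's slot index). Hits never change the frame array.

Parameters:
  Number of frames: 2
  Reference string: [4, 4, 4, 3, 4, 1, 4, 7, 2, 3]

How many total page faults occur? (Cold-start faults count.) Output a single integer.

Answer: 6

Derivation:
Step 0: ref 4 → FAULT, frames=[4,-]
Step 1: ref 4 → HIT, frames=[4,-]
Step 2: ref 4 → HIT, frames=[4,-]
Step 3: ref 3 → FAULT, frames=[4,3]
Step 4: ref 4 → HIT, frames=[4,3]
Step 5: ref 1 → FAULT (evict 3), frames=[4,1]
Step 6: ref 4 → HIT, frames=[4,1]
Step 7: ref 7 → FAULT (evict 1), frames=[4,7]
Step 8: ref 2 → FAULT (evict 4), frames=[2,7]
Step 9: ref 3 → FAULT (evict 2), frames=[3,7]
Total faults: 6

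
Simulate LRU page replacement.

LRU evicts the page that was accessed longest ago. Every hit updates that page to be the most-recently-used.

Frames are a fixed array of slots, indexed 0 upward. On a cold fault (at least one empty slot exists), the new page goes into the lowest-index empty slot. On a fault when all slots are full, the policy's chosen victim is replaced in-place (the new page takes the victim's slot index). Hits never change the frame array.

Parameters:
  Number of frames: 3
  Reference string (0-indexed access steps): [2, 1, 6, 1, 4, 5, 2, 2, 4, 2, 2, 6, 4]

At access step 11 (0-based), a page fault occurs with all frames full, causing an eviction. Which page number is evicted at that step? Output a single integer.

Step 0: ref 2 -> FAULT, frames=[2,-,-]
Step 1: ref 1 -> FAULT, frames=[2,1,-]
Step 2: ref 6 -> FAULT, frames=[2,1,6]
Step 3: ref 1 -> HIT, frames=[2,1,6]
Step 4: ref 4 -> FAULT, evict 2, frames=[4,1,6]
Step 5: ref 5 -> FAULT, evict 6, frames=[4,1,5]
Step 6: ref 2 -> FAULT, evict 1, frames=[4,2,5]
Step 7: ref 2 -> HIT, frames=[4,2,5]
Step 8: ref 4 -> HIT, frames=[4,2,5]
Step 9: ref 2 -> HIT, frames=[4,2,5]
Step 10: ref 2 -> HIT, frames=[4,2,5]
Step 11: ref 6 -> FAULT, evict 5, frames=[4,2,6]
At step 11: evicted page 5

Answer: 5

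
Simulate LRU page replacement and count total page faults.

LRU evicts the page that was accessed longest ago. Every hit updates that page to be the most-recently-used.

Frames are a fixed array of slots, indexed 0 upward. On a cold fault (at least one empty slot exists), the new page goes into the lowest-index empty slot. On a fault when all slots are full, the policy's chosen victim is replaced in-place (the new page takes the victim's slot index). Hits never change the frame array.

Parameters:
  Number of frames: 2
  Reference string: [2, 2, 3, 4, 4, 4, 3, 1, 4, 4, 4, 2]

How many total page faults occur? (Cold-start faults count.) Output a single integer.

Answer: 6

Derivation:
Step 0: ref 2 → FAULT, frames=[2,-]
Step 1: ref 2 → HIT, frames=[2,-]
Step 2: ref 3 → FAULT, frames=[2,3]
Step 3: ref 4 → FAULT (evict 2), frames=[4,3]
Step 4: ref 4 → HIT, frames=[4,3]
Step 5: ref 4 → HIT, frames=[4,3]
Step 6: ref 3 → HIT, frames=[4,3]
Step 7: ref 1 → FAULT (evict 4), frames=[1,3]
Step 8: ref 4 → FAULT (evict 3), frames=[1,4]
Step 9: ref 4 → HIT, frames=[1,4]
Step 10: ref 4 → HIT, frames=[1,4]
Step 11: ref 2 → FAULT (evict 1), frames=[2,4]
Total faults: 6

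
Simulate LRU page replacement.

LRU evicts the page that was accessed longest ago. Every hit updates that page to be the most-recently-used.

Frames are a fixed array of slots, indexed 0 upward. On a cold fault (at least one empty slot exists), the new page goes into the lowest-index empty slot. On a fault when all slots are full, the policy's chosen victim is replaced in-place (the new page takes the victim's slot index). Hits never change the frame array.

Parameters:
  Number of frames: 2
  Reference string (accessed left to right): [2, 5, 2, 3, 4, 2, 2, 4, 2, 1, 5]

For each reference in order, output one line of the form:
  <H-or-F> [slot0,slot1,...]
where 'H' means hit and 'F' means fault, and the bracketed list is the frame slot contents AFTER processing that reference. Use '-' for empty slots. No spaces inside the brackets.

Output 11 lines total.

F [2,-]
F [2,5]
H [2,5]
F [2,3]
F [4,3]
F [4,2]
H [4,2]
H [4,2]
H [4,2]
F [1,2]
F [1,5]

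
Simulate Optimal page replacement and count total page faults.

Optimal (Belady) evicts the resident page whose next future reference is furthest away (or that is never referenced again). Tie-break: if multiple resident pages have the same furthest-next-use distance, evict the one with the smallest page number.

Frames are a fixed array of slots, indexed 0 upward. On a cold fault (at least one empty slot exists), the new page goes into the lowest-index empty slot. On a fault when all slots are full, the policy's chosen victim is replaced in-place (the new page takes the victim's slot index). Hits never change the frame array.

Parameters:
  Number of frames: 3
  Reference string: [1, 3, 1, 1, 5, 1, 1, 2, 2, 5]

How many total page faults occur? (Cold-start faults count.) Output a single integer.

Step 0: ref 1 → FAULT, frames=[1,-,-]
Step 1: ref 3 → FAULT, frames=[1,3,-]
Step 2: ref 1 → HIT, frames=[1,3,-]
Step 3: ref 1 → HIT, frames=[1,3,-]
Step 4: ref 5 → FAULT, frames=[1,3,5]
Step 5: ref 1 → HIT, frames=[1,3,5]
Step 6: ref 1 → HIT, frames=[1,3,5]
Step 7: ref 2 → FAULT (evict 1), frames=[2,3,5]
Step 8: ref 2 → HIT, frames=[2,3,5]
Step 9: ref 5 → HIT, frames=[2,3,5]
Total faults: 4

Answer: 4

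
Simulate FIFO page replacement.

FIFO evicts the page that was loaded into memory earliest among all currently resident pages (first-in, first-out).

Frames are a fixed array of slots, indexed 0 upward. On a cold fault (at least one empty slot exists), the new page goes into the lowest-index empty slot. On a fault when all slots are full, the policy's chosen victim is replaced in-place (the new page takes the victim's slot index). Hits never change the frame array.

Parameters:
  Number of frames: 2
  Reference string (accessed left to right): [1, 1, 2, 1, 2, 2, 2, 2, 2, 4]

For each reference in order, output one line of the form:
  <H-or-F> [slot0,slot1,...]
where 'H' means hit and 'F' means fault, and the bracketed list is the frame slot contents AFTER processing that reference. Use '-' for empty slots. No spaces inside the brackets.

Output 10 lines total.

F [1,-]
H [1,-]
F [1,2]
H [1,2]
H [1,2]
H [1,2]
H [1,2]
H [1,2]
H [1,2]
F [4,2]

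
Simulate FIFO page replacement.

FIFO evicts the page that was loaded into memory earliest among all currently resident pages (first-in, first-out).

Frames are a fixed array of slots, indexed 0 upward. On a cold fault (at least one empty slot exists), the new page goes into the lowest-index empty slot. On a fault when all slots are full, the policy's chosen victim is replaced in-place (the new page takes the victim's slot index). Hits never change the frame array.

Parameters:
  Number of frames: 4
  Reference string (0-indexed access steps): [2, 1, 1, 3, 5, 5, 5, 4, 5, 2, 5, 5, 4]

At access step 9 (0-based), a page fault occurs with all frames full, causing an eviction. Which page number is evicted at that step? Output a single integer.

Answer: 1

Derivation:
Step 0: ref 2 -> FAULT, frames=[2,-,-,-]
Step 1: ref 1 -> FAULT, frames=[2,1,-,-]
Step 2: ref 1 -> HIT, frames=[2,1,-,-]
Step 3: ref 3 -> FAULT, frames=[2,1,3,-]
Step 4: ref 5 -> FAULT, frames=[2,1,3,5]
Step 5: ref 5 -> HIT, frames=[2,1,3,5]
Step 6: ref 5 -> HIT, frames=[2,1,3,5]
Step 7: ref 4 -> FAULT, evict 2, frames=[4,1,3,5]
Step 8: ref 5 -> HIT, frames=[4,1,3,5]
Step 9: ref 2 -> FAULT, evict 1, frames=[4,2,3,5]
At step 9: evicted page 1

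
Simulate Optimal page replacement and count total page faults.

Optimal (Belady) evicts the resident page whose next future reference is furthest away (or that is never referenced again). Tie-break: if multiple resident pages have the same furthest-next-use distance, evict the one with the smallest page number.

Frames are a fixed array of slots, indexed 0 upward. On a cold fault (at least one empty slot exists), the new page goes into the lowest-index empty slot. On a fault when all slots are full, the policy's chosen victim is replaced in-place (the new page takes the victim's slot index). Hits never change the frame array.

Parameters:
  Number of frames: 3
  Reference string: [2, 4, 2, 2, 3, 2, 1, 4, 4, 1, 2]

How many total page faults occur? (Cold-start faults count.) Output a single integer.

Step 0: ref 2 → FAULT, frames=[2,-,-]
Step 1: ref 4 → FAULT, frames=[2,4,-]
Step 2: ref 2 → HIT, frames=[2,4,-]
Step 3: ref 2 → HIT, frames=[2,4,-]
Step 4: ref 3 → FAULT, frames=[2,4,3]
Step 5: ref 2 → HIT, frames=[2,4,3]
Step 6: ref 1 → FAULT (evict 3), frames=[2,4,1]
Step 7: ref 4 → HIT, frames=[2,4,1]
Step 8: ref 4 → HIT, frames=[2,4,1]
Step 9: ref 1 → HIT, frames=[2,4,1]
Step 10: ref 2 → HIT, frames=[2,4,1]
Total faults: 4

Answer: 4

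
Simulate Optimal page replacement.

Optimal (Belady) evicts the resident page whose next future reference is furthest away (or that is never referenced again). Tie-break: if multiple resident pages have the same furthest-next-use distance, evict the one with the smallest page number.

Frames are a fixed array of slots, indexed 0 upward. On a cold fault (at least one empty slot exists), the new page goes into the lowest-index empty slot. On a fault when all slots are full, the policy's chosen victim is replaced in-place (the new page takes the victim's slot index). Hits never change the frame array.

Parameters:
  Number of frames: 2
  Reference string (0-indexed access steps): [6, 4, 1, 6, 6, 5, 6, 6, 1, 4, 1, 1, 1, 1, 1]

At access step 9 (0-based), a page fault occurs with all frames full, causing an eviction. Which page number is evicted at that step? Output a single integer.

Step 0: ref 6 -> FAULT, frames=[6,-]
Step 1: ref 4 -> FAULT, frames=[6,4]
Step 2: ref 1 -> FAULT, evict 4, frames=[6,1]
Step 3: ref 6 -> HIT, frames=[6,1]
Step 4: ref 6 -> HIT, frames=[6,1]
Step 5: ref 5 -> FAULT, evict 1, frames=[6,5]
Step 6: ref 6 -> HIT, frames=[6,5]
Step 7: ref 6 -> HIT, frames=[6,5]
Step 8: ref 1 -> FAULT, evict 5, frames=[6,1]
Step 9: ref 4 -> FAULT, evict 6, frames=[4,1]
At step 9: evicted page 6

Answer: 6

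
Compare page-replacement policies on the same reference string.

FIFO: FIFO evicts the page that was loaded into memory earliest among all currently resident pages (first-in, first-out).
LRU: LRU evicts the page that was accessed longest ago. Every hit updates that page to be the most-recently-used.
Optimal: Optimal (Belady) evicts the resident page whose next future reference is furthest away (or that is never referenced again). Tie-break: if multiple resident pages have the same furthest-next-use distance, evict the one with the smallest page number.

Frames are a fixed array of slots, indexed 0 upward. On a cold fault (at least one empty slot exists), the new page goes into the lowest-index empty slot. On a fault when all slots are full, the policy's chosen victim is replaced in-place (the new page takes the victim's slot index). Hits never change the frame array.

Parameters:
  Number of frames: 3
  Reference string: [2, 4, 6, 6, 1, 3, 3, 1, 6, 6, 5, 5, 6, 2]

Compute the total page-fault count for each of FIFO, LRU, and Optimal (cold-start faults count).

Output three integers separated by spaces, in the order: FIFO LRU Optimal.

Answer: 8 7 7

Derivation:
--- FIFO ---
  step 0: ref 2 -> FAULT, frames=[2,-,-] (faults so far: 1)
  step 1: ref 4 -> FAULT, frames=[2,4,-] (faults so far: 2)
  step 2: ref 6 -> FAULT, frames=[2,4,6] (faults so far: 3)
  step 3: ref 6 -> HIT, frames=[2,4,6] (faults so far: 3)
  step 4: ref 1 -> FAULT, evict 2, frames=[1,4,6] (faults so far: 4)
  step 5: ref 3 -> FAULT, evict 4, frames=[1,3,6] (faults so far: 5)
  step 6: ref 3 -> HIT, frames=[1,3,6] (faults so far: 5)
  step 7: ref 1 -> HIT, frames=[1,3,6] (faults so far: 5)
  step 8: ref 6 -> HIT, frames=[1,3,6] (faults so far: 5)
  step 9: ref 6 -> HIT, frames=[1,3,6] (faults so far: 5)
  step 10: ref 5 -> FAULT, evict 6, frames=[1,3,5] (faults so far: 6)
  step 11: ref 5 -> HIT, frames=[1,3,5] (faults so far: 6)
  step 12: ref 6 -> FAULT, evict 1, frames=[6,3,5] (faults so far: 7)
  step 13: ref 2 -> FAULT, evict 3, frames=[6,2,5] (faults so far: 8)
  FIFO total faults: 8
--- LRU ---
  step 0: ref 2 -> FAULT, frames=[2,-,-] (faults so far: 1)
  step 1: ref 4 -> FAULT, frames=[2,4,-] (faults so far: 2)
  step 2: ref 6 -> FAULT, frames=[2,4,6] (faults so far: 3)
  step 3: ref 6 -> HIT, frames=[2,4,6] (faults so far: 3)
  step 4: ref 1 -> FAULT, evict 2, frames=[1,4,6] (faults so far: 4)
  step 5: ref 3 -> FAULT, evict 4, frames=[1,3,6] (faults so far: 5)
  step 6: ref 3 -> HIT, frames=[1,3,6] (faults so far: 5)
  step 7: ref 1 -> HIT, frames=[1,3,6] (faults so far: 5)
  step 8: ref 6 -> HIT, frames=[1,3,6] (faults so far: 5)
  step 9: ref 6 -> HIT, frames=[1,3,6] (faults so far: 5)
  step 10: ref 5 -> FAULT, evict 3, frames=[1,5,6] (faults so far: 6)
  step 11: ref 5 -> HIT, frames=[1,5,6] (faults so far: 6)
  step 12: ref 6 -> HIT, frames=[1,5,6] (faults so far: 6)
  step 13: ref 2 -> FAULT, evict 1, frames=[2,5,6] (faults so far: 7)
  LRU total faults: 7
--- Optimal ---
  step 0: ref 2 -> FAULT, frames=[2,-,-] (faults so far: 1)
  step 1: ref 4 -> FAULT, frames=[2,4,-] (faults so far: 2)
  step 2: ref 6 -> FAULT, frames=[2,4,6] (faults so far: 3)
  step 3: ref 6 -> HIT, frames=[2,4,6] (faults so far: 3)
  step 4: ref 1 -> FAULT, evict 4, frames=[2,1,6] (faults so far: 4)
  step 5: ref 3 -> FAULT, evict 2, frames=[3,1,6] (faults so far: 5)
  step 6: ref 3 -> HIT, frames=[3,1,6] (faults so far: 5)
  step 7: ref 1 -> HIT, frames=[3,1,6] (faults so far: 5)
  step 8: ref 6 -> HIT, frames=[3,1,6] (faults so far: 5)
  step 9: ref 6 -> HIT, frames=[3,1,6] (faults so far: 5)
  step 10: ref 5 -> FAULT, evict 1, frames=[3,5,6] (faults so far: 6)
  step 11: ref 5 -> HIT, frames=[3,5,6] (faults so far: 6)
  step 12: ref 6 -> HIT, frames=[3,5,6] (faults so far: 6)
  step 13: ref 2 -> FAULT, evict 3, frames=[2,5,6] (faults so far: 7)
  Optimal total faults: 7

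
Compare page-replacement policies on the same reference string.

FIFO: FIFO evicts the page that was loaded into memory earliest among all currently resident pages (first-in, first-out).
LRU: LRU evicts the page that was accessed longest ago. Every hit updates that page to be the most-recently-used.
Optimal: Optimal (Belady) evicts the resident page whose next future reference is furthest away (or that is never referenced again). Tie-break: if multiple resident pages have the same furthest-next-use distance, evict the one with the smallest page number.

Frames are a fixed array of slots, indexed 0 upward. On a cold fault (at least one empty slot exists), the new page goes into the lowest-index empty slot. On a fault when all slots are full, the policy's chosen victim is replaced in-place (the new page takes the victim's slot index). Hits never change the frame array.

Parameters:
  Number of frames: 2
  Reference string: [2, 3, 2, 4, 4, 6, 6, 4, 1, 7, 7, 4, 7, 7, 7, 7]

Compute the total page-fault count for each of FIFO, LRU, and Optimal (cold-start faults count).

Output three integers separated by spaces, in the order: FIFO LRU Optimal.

--- FIFO ---
  step 0: ref 2 -> FAULT, frames=[2,-] (faults so far: 1)
  step 1: ref 3 -> FAULT, frames=[2,3] (faults so far: 2)
  step 2: ref 2 -> HIT, frames=[2,3] (faults so far: 2)
  step 3: ref 4 -> FAULT, evict 2, frames=[4,3] (faults so far: 3)
  step 4: ref 4 -> HIT, frames=[4,3] (faults so far: 3)
  step 5: ref 6 -> FAULT, evict 3, frames=[4,6] (faults so far: 4)
  step 6: ref 6 -> HIT, frames=[4,6] (faults so far: 4)
  step 7: ref 4 -> HIT, frames=[4,6] (faults so far: 4)
  step 8: ref 1 -> FAULT, evict 4, frames=[1,6] (faults so far: 5)
  step 9: ref 7 -> FAULT, evict 6, frames=[1,7] (faults so far: 6)
  step 10: ref 7 -> HIT, frames=[1,7] (faults so far: 6)
  step 11: ref 4 -> FAULT, evict 1, frames=[4,7] (faults so far: 7)
  step 12: ref 7 -> HIT, frames=[4,7] (faults so far: 7)
  step 13: ref 7 -> HIT, frames=[4,7] (faults so far: 7)
  step 14: ref 7 -> HIT, frames=[4,7] (faults so far: 7)
  step 15: ref 7 -> HIT, frames=[4,7] (faults so far: 7)
  FIFO total faults: 7
--- LRU ---
  step 0: ref 2 -> FAULT, frames=[2,-] (faults so far: 1)
  step 1: ref 3 -> FAULT, frames=[2,3] (faults so far: 2)
  step 2: ref 2 -> HIT, frames=[2,3] (faults so far: 2)
  step 3: ref 4 -> FAULT, evict 3, frames=[2,4] (faults so far: 3)
  step 4: ref 4 -> HIT, frames=[2,4] (faults so far: 3)
  step 5: ref 6 -> FAULT, evict 2, frames=[6,4] (faults so far: 4)
  step 6: ref 6 -> HIT, frames=[6,4] (faults so far: 4)
  step 7: ref 4 -> HIT, frames=[6,4] (faults so far: 4)
  step 8: ref 1 -> FAULT, evict 6, frames=[1,4] (faults so far: 5)
  step 9: ref 7 -> FAULT, evict 4, frames=[1,7] (faults so far: 6)
  step 10: ref 7 -> HIT, frames=[1,7] (faults so far: 6)
  step 11: ref 4 -> FAULT, evict 1, frames=[4,7] (faults so far: 7)
  step 12: ref 7 -> HIT, frames=[4,7] (faults so far: 7)
  step 13: ref 7 -> HIT, frames=[4,7] (faults so far: 7)
  step 14: ref 7 -> HIT, frames=[4,7] (faults so far: 7)
  step 15: ref 7 -> HIT, frames=[4,7] (faults so far: 7)
  LRU total faults: 7
--- Optimal ---
  step 0: ref 2 -> FAULT, frames=[2,-] (faults so far: 1)
  step 1: ref 3 -> FAULT, frames=[2,3] (faults so far: 2)
  step 2: ref 2 -> HIT, frames=[2,3] (faults so far: 2)
  step 3: ref 4 -> FAULT, evict 2, frames=[4,3] (faults so far: 3)
  step 4: ref 4 -> HIT, frames=[4,3] (faults so far: 3)
  step 5: ref 6 -> FAULT, evict 3, frames=[4,6] (faults so far: 4)
  step 6: ref 6 -> HIT, frames=[4,6] (faults so far: 4)
  step 7: ref 4 -> HIT, frames=[4,6] (faults so far: 4)
  step 8: ref 1 -> FAULT, evict 6, frames=[4,1] (faults so far: 5)
  step 9: ref 7 -> FAULT, evict 1, frames=[4,7] (faults so far: 6)
  step 10: ref 7 -> HIT, frames=[4,7] (faults so far: 6)
  step 11: ref 4 -> HIT, frames=[4,7] (faults so far: 6)
  step 12: ref 7 -> HIT, frames=[4,7] (faults so far: 6)
  step 13: ref 7 -> HIT, frames=[4,7] (faults so far: 6)
  step 14: ref 7 -> HIT, frames=[4,7] (faults so far: 6)
  step 15: ref 7 -> HIT, frames=[4,7] (faults so far: 6)
  Optimal total faults: 6

Answer: 7 7 6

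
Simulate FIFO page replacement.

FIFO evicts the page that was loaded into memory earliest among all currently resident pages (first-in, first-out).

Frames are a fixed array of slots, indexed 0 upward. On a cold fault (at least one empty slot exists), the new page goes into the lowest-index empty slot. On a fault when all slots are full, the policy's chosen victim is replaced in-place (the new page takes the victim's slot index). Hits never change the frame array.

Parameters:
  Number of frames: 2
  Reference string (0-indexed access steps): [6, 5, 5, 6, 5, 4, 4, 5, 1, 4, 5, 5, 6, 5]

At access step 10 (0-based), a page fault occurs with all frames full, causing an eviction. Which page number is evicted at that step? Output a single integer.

Step 0: ref 6 -> FAULT, frames=[6,-]
Step 1: ref 5 -> FAULT, frames=[6,5]
Step 2: ref 5 -> HIT, frames=[6,5]
Step 3: ref 6 -> HIT, frames=[6,5]
Step 4: ref 5 -> HIT, frames=[6,5]
Step 5: ref 4 -> FAULT, evict 6, frames=[4,5]
Step 6: ref 4 -> HIT, frames=[4,5]
Step 7: ref 5 -> HIT, frames=[4,5]
Step 8: ref 1 -> FAULT, evict 5, frames=[4,1]
Step 9: ref 4 -> HIT, frames=[4,1]
Step 10: ref 5 -> FAULT, evict 4, frames=[5,1]
At step 10: evicted page 4

Answer: 4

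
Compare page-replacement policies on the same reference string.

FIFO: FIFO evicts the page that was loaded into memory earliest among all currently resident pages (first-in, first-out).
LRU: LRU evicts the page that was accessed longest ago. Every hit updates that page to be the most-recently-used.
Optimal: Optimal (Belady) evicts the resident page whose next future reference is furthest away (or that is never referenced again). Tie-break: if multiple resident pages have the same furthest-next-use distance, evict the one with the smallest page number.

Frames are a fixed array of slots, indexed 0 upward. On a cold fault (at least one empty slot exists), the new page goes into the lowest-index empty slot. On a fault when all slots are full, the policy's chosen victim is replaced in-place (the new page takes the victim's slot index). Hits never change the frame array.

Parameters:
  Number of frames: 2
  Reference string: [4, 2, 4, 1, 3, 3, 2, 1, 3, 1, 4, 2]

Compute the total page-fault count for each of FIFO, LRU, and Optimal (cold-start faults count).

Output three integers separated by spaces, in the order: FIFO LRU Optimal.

Answer: 9 9 7

Derivation:
--- FIFO ---
  step 0: ref 4 -> FAULT, frames=[4,-] (faults so far: 1)
  step 1: ref 2 -> FAULT, frames=[4,2] (faults so far: 2)
  step 2: ref 4 -> HIT, frames=[4,2] (faults so far: 2)
  step 3: ref 1 -> FAULT, evict 4, frames=[1,2] (faults so far: 3)
  step 4: ref 3 -> FAULT, evict 2, frames=[1,3] (faults so far: 4)
  step 5: ref 3 -> HIT, frames=[1,3] (faults so far: 4)
  step 6: ref 2 -> FAULT, evict 1, frames=[2,3] (faults so far: 5)
  step 7: ref 1 -> FAULT, evict 3, frames=[2,1] (faults so far: 6)
  step 8: ref 3 -> FAULT, evict 2, frames=[3,1] (faults so far: 7)
  step 9: ref 1 -> HIT, frames=[3,1] (faults so far: 7)
  step 10: ref 4 -> FAULT, evict 1, frames=[3,4] (faults so far: 8)
  step 11: ref 2 -> FAULT, evict 3, frames=[2,4] (faults so far: 9)
  FIFO total faults: 9
--- LRU ---
  step 0: ref 4 -> FAULT, frames=[4,-] (faults so far: 1)
  step 1: ref 2 -> FAULT, frames=[4,2] (faults so far: 2)
  step 2: ref 4 -> HIT, frames=[4,2] (faults so far: 2)
  step 3: ref 1 -> FAULT, evict 2, frames=[4,1] (faults so far: 3)
  step 4: ref 3 -> FAULT, evict 4, frames=[3,1] (faults so far: 4)
  step 5: ref 3 -> HIT, frames=[3,1] (faults so far: 4)
  step 6: ref 2 -> FAULT, evict 1, frames=[3,2] (faults so far: 5)
  step 7: ref 1 -> FAULT, evict 3, frames=[1,2] (faults so far: 6)
  step 8: ref 3 -> FAULT, evict 2, frames=[1,3] (faults so far: 7)
  step 9: ref 1 -> HIT, frames=[1,3] (faults so far: 7)
  step 10: ref 4 -> FAULT, evict 3, frames=[1,4] (faults so far: 8)
  step 11: ref 2 -> FAULT, evict 1, frames=[2,4] (faults so far: 9)
  LRU total faults: 9
--- Optimal ---
  step 0: ref 4 -> FAULT, frames=[4,-] (faults so far: 1)
  step 1: ref 2 -> FAULT, frames=[4,2] (faults so far: 2)
  step 2: ref 4 -> HIT, frames=[4,2] (faults so far: 2)
  step 3: ref 1 -> FAULT, evict 4, frames=[1,2] (faults so far: 3)
  step 4: ref 3 -> FAULT, evict 1, frames=[3,2] (faults so far: 4)
  step 5: ref 3 -> HIT, frames=[3,2] (faults so far: 4)
  step 6: ref 2 -> HIT, frames=[3,2] (faults so far: 4)
  step 7: ref 1 -> FAULT, evict 2, frames=[3,1] (faults so far: 5)
  step 8: ref 3 -> HIT, frames=[3,1] (faults so far: 5)
  step 9: ref 1 -> HIT, frames=[3,1] (faults so far: 5)
  step 10: ref 4 -> FAULT, evict 1, frames=[3,4] (faults so far: 6)
  step 11: ref 2 -> FAULT, evict 3, frames=[2,4] (faults so far: 7)
  Optimal total faults: 7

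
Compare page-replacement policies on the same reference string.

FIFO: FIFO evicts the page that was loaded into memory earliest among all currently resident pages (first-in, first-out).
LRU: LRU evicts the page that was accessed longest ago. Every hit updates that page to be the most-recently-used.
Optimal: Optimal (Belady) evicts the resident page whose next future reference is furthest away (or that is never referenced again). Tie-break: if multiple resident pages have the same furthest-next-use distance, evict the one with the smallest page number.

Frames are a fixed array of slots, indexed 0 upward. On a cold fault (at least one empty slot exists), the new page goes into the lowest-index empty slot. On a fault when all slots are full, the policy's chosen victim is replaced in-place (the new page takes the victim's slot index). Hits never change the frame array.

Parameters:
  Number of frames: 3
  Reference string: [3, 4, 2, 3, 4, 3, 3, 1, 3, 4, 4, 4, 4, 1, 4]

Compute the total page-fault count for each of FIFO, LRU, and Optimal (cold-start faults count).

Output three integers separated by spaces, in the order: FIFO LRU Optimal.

--- FIFO ---
  step 0: ref 3 -> FAULT, frames=[3,-,-] (faults so far: 1)
  step 1: ref 4 -> FAULT, frames=[3,4,-] (faults so far: 2)
  step 2: ref 2 -> FAULT, frames=[3,4,2] (faults so far: 3)
  step 3: ref 3 -> HIT, frames=[3,4,2] (faults so far: 3)
  step 4: ref 4 -> HIT, frames=[3,4,2] (faults so far: 3)
  step 5: ref 3 -> HIT, frames=[3,4,2] (faults so far: 3)
  step 6: ref 3 -> HIT, frames=[3,4,2] (faults so far: 3)
  step 7: ref 1 -> FAULT, evict 3, frames=[1,4,2] (faults so far: 4)
  step 8: ref 3 -> FAULT, evict 4, frames=[1,3,2] (faults so far: 5)
  step 9: ref 4 -> FAULT, evict 2, frames=[1,3,4] (faults so far: 6)
  step 10: ref 4 -> HIT, frames=[1,3,4] (faults so far: 6)
  step 11: ref 4 -> HIT, frames=[1,3,4] (faults so far: 6)
  step 12: ref 4 -> HIT, frames=[1,3,4] (faults so far: 6)
  step 13: ref 1 -> HIT, frames=[1,3,4] (faults so far: 6)
  step 14: ref 4 -> HIT, frames=[1,3,4] (faults so far: 6)
  FIFO total faults: 6
--- LRU ---
  step 0: ref 3 -> FAULT, frames=[3,-,-] (faults so far: 1)
  step 1: ref 4 -> FAULT, frames=[3,4,-] (faults so far: 2)
  step 2: ref 2 -> FAULT, frames=[3,4,2] (faults so far: 3)
  step 3: ref 3 -> HIT, frames=[3,4,2] (faults so far: 3)
  step 4: ref 4 -> HIT, frames=[3,4,2] (faults so far: 3)
  step 5: ref 3 -> HIT, frames=[3,4,2] (faults so far: 3)
  step 6: ref 3 -> HIT, frames=[3,4,2] (faults so far: 3)
  step 7: ref 1 -> FAULT, evict 2, frames=[3,4,1] (faults so far: 4)
  step 8: ref 3 -> HIT, frames=[3,4,1] (faults so far: 4)
  step 9: ref 4 -> HIT, frames=[3,4,1] (faults so far: 4)
  step 10: ref 4 -> HIT, frames=[3,4,1] (faults so far: 4)
  step 11: ref 4 -> HIT, frames=[3,4,1] (faults so far: 4)
  step 12: ref 4 -> HIT, frames=[3,4,1] (faults so far: 4)
  step 13: ref 1 -> HIT, frames=[3,4,1] (faults so far: 4)
  step 14: ref 4 -> HIT, frames=[3,4,1] (faults so far: 4)
  LRU total faults: 4
--- Optimal ---
  step 0: ref 3 -> FAULT, frames=[3,-,-] (faults so far: 1)
  step 1: ref 4 -> FAULT, frames=[3,4,-] (faults so far: 2)
  step 2: ref 2 -> FAULT, frames=[3,4,2] (faults so far: 3)
  step 3: ref 3 -> HIT, frames=[3,4,2] (faults so far: 3)
  step 4: ref 4 -> HIT, frames=[3,4,2] (faults so far: 3)
  step 5: ref 3 -> HIT, frames=[3,4,2] (faults so far: 3)
  step 6: ref 3 -> HIT, frames=[3,4,2] (faults so far: 3)
  step 7: ref 1 -> FAULT, evict 2, frames=[3,4,1] (faults so far: 4)
  step 8: ref 3 -> HIT, frames=[3,4,1] (faults so far: 4)
  step 9: ref 4 -> HIT, frames=[3,4,1] (faults so far: 4)
  step 10: ref 4 -> HIT, frames=[3,4,1] (faults so far: 4)
  step 11: ref 4 -> HIT, frames=[3,4,1] (faults so far: 4)
  step 12: ref 4 -> HIT, frames=[3,4,1] (faults so far: 4)
  step 13: ref 1 -> HIT, frames=[3,4,1] (faults so far: 4)
  step 14: ref 4 -> HIT, frames=[3,4,1] (faults so far: 4)
  Optimal total faults: 4

Answer: 6 4 4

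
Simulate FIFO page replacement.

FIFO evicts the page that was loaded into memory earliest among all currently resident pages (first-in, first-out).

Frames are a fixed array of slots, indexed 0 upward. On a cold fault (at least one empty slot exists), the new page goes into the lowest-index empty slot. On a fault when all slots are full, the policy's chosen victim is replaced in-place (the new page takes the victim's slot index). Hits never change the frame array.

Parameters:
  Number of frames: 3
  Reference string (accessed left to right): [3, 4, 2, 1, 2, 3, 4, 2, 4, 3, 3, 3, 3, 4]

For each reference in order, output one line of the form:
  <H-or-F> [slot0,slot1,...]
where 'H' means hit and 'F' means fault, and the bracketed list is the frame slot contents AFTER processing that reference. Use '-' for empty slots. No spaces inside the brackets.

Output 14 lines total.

F [3,-,-]
F [3,4,-]
F [3,4,2]
F [1,4,2]
H [1,4,2]
F [1,3,2]
F [1,3,4]
F [2,3,4]
H [2,3,4]
H [2,3,4]
H [2,3,4]
H [2,3,4]
H [2,3,4]
H [2,3,4]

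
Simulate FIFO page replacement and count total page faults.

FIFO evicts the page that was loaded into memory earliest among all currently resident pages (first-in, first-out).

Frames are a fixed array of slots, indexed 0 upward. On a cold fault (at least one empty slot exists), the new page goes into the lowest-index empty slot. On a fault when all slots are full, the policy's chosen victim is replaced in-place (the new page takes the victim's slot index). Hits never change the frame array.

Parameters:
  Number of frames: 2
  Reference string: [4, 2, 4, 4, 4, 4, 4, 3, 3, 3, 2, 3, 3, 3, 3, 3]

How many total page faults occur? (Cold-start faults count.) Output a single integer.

Step 0: ref 4 → FAULT, frames=[4,-]
Step 1: ref 2 → FAULT, frames=[4,2]
Step 2: ref 4 → HIT, frames=[4,2]
Step 3: ref 4 → HIT, frames=[4,2]
Step 4: ref 4 → HIT, frames=[4,2]
Step 5: ref 4 → HIT, frames=[4,2]
Step 6: ref 4 → HIT, frames=[4,2]
Step 7: ref 3 → FAULT (evict 4), frames=[3,2]
Step 8: ref 3 → HIT, frames=[3,2]
Step 9: ref 3 → HIT, frames=[3,2]
Step 10: ref 2 → HIT, frames=[3,2]
Step 11: ref 3 → HIT, frames=[3,2]
Step 12: ref 3 → HIT, frames=[3,2]
Step 13: ref 3 → HIT, frames=[3,2]
Step 14: ref 3 → HIT, frames=[3,2]
Step 15: ref 3 → HIT, frames=[3,2]
Total faults: 3

Answer: 3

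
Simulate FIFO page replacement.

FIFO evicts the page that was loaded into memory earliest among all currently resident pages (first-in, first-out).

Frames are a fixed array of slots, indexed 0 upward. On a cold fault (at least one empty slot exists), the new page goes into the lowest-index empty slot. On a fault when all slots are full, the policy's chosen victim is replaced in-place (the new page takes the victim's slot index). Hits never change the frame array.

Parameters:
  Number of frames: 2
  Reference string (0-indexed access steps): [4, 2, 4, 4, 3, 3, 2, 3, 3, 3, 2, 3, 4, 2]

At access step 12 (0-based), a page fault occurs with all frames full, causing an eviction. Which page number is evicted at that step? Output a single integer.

Step 0: ref 4 -> FAULT, frames=[4,-]
Step 1: ref 2 -> FAULT, frames=[4,2]
Step 2: ref 4 -> HIT, frames=[4,2]
Step 3: ref 4 -> HIT, frames=[4,2]
Step 4: ref 3 -> FAULT, evict 4, frames=[3,2]
Step 5: ref 3 -> HIT, frames=[3,2]
Step 6: ref 2 -> HIT, frames=[3,2]
Step 7: ref 3 -> HIT, frames=[3,2]
Step 8: ref 3 -> HIT, frames=[3,2]
Step 9: ref 3 -> HIT, frames=[3,2]
Step 10: ref 2 -> HIT, frames=[3,2]
Step 11: ref 3 -> HIT, frames=[3,2]
Step 12: ref 4 -> FAULT, evict 2, frames=[3,4]
At step 12: evicted page 2

Answer: 2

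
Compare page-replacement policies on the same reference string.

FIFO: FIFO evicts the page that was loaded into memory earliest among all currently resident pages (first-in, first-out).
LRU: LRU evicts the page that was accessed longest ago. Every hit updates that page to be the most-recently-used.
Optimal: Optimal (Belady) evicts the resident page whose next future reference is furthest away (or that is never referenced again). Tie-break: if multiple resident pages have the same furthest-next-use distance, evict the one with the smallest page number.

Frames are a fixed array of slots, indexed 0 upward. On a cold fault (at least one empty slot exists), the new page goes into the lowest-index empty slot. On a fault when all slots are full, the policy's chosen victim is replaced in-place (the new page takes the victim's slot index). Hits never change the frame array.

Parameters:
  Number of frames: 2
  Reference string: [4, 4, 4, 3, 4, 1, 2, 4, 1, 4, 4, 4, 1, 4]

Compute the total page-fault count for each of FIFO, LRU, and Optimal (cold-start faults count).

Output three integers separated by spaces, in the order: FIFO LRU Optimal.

--- FIFO ---
  step 0: ref 4 -> FAULT, frames=[4,-] (faults so far: 1)
  step 1: ref 4 -> HIT, frames=[4,-] (faults so far: 1)
  step 2: ref 4 -> HIT, frames=[4,-] (faults so far: 1)
  step 3: ref 3 -> FAULT, frames=[4,3] (faults so far: 2)
  step 4: ref 4 -> HIT, frames=[4,3] (faults so far: 2)
  step 5: ref 1 -> FAULT, evict 4, frames=[1,3] (faults so far: 3)
  step 6: ref 2 -> FAULT, evict 3, frames=[1,2] (faults so far: 4)
  step 7: ref 4 -> FAULT, evict 1, frames=[4,2] (faults so far: 5)
  step 8: ref 1 -> FAULT, evict 2, frames=[4,1] (faults so far: 6)
  step 9: ref 4 -> HIT, frames=[4,1] (faults so far: 6)
  step 10: ref 4 -> HIT, frames=[4,1] (faults so far: 6)
  step 11: ref 4 -> HIT, frames=[4,1] (faults so far: 6)
  step 12: ref 1 -> HIT, frames=[4,1] (faults so far: 6)
  step 13: ref 4 -> HIT, frames=[4,1] (faults so far: 6)
  FIFO total faults: 6
--- LRU ---
  step 0: ref 4 -> FAULT, frames=[4,-] (faults so far: 1)
  step 1: ref 4 -> HIT, frames=[4,-] (faults so far: 1)
  step 2: ref 4 -> HIT, frames=[4,-] (faults so far: 1)
  step 3: ref 3 -> FAULT, frames=[4,3] (faults so far: 2)
  step 4: ref 4 -> HIT, frames=[4,3] (faults so far: 2)
  step 5: ref 1 -> FAULT, evict 3, frames=[4,1] (faults so far: 3)
  step 6: ref 2 -> FAULT, evict 4, frames=[2,1] (faults so far: 4)
  step 7: ref 4 -> FAULT, evict 1, frames=[2,4] (faults so far: 5)
  step 8: ref 1 -> FAULT, evict 2, frames=[1,4] (faults so far: 6)
  step 9: ref 4 -> HIT, frames=[1,4] (faults so far: 6)
  step 10: ref 4 -> HIT, frames=[1,4] (faults so far: 6)
  step 11: ref 4 -> HIT, frames=[1,4] (faults so far: 6)
  step 12: ref 1 -> HIT, frames=[1,4] (faults so far: 6)
  step 13: ref 4 -> HIT, frames=[1,4] (faults so far: 6)
  LRU total faults: 6
--- Optimal ---
  step 0: ref 4 -> FAULT, frames=[4,-] (faults so far: 1)
  step 1: ref 4 -> HIT, frames=[4,-] (faults so far: 1)
  step 2: ref 4 -> HIT, frames=[4,-] (faults so far: 1)
  step 3: ref 3 -> FAULT, frames=[4,3] (faults so far: 2)
  step 4: ref 4 -> HIT, frames=[4,3] (faults so far: 2)
  step 5: ref 1 -> FAULT, evict 3, frames=[4,1] (faults so far: 3)
  step 6: ref 2 -> FAULT, evict 1, frames=[4,2] (faults so far: 4)
  step 7: ref 4 -> HIT, frames=[4,2] (faults so far: 4)
  step 8: ref 1 -> FAULT, evict 2, frames=[4,1] (faults so far: 5)
  step 9: ref 4 -> HIT, frames=[4,1] (faults so far: 5)
  step 10: ref 4 -> HIT, frames=[4,1] (faults so far: 5)
  step 11: ref 4 -> HIT, frames=[4,1] (faults so far: 5)
  step 12: ref 1 -> HIT, frames=[4,1] (faults so far: 5)
  step 13: ref 4 -> HIT, frames=[4,1] (faults so far: 5)
  Optimal total faults: 5

Answer: 6 6 5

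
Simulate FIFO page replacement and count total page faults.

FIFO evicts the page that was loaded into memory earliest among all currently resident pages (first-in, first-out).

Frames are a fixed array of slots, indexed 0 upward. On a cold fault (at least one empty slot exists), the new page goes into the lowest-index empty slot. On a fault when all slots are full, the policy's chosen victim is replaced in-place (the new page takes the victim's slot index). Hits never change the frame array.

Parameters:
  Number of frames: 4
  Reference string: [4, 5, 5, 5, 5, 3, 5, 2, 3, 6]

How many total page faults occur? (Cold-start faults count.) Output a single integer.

Step 0: ref 4 → FAULT, frames=[4,-,-,-]
Step 1: ref 5 → FAULT, frames=[4,5,-,-]
Step 2: ref 5 → HIT, frames=[4,5,-,-]
Step 3: ref 5 → HIT, frames=[4,5,-,-]
Step 4: ref 5 → HIT, frames=[4,5,-,-]
Step 5: ref 3 → FAULT, frames=[4,5,3,-]
Step 6: ref 5 → HIT, frames=[4,5,3,-]
Step 7: ref 2 → FAULT, frames=[4,5,3,2]
Step 8: ref 3 → HIT, frames=[4,5,3,2]
Step 9: ref 6 → FAULT (evict 4), frames=[6,5,3,2]
Total faults: 5

Answer: 5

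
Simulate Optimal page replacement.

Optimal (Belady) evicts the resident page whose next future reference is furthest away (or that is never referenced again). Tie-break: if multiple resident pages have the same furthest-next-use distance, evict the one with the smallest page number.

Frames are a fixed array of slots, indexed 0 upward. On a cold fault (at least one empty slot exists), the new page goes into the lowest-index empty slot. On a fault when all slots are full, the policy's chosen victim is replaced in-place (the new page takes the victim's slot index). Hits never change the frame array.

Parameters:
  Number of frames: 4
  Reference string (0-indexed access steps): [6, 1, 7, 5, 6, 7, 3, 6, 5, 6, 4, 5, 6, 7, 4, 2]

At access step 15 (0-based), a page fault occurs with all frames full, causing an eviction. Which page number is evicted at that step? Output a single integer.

Answer: 4

Derivation:
Step 0: ref 6 -> FAULT, frames=[6,-,-,-]
Step 1: ref 1 -> FAULT, frames=[6,1,-,-]
Step 2: ref 7 -> FAULT, frames=[6,1,7,-]
Step 3: ref 5 -> FAULT, frames=[6,1,7,5]
Step 4: ref 6 -> HIT, frames=[6,1,7,5]
Step 5: ref 7 -> HIT, frames=[6,1,7,5]
Step 6: ref 3 -> FAULT, evict 1, frames=[6,3,7,5]
Step 7: ref 6 -> HIT, frames=[6,3,7,5]
Step 8: ref 5 -> HIT, frames=[6,3,7,5]
Step 9: ref 6 -> HIT, frames=[6,3,7,5]
Step 10: ref 4 -> FAULT, evict 3, frames=[6,4,7,5]
Step 11: ref 5 -> HIT, frames=[6,4,7,5]
Step 12: ref 6 -> HIT, frames=[6,4,7,5]
Step 13: ref 7 -> HIT, frames=[6,4,7,5]
Step 14: ref 4 -> HIT, frames=[6,4,7,5]
Step 15: ref 2 -> FAULT, evict 4, frames=[6,2,7,5]
At step 15: evicted page 4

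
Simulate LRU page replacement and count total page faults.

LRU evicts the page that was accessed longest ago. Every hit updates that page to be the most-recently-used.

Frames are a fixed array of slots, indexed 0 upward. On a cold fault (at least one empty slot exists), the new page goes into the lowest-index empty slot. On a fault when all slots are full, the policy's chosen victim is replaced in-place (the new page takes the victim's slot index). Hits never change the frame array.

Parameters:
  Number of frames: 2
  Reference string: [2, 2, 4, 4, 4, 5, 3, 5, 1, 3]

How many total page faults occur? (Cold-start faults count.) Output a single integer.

Step 0: ref 2 → FAULT, frames=[2,-]
Step 1: ref 2 → HIT, frames=[2,-]
Step 2: ref 4 → FAULT, frames=[2,4]
Step 3: ref 4 → HIT, frames=[2,4]
Step 4: ref 4 → HIT, frames=[2,4]
Step 5: ref 5 → FAULT (evict 2), frames=[5,4]
Step 6: ref 3 → FAULT (evict 4), frames=[5,3]
Step 7: ref 5 → HIT, frames=[5,3]
Step 8: ref 1 → FAULT (evict 3), frames=[5,1]
Step 9: ref 3 → FAULT (evict 5), frames=[3,1]
Total faults: 6

Answer: 6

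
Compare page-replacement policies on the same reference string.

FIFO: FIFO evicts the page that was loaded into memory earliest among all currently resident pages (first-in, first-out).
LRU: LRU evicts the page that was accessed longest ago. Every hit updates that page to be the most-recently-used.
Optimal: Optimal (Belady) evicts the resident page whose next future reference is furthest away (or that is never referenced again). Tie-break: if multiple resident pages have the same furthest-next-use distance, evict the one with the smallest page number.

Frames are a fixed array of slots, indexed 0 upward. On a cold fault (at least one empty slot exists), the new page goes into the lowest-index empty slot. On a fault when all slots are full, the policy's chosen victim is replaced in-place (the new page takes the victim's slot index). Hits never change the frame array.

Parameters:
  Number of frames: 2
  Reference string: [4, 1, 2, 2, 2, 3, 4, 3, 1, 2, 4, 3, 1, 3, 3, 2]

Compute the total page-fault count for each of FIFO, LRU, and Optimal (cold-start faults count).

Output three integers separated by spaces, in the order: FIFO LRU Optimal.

--- FIFO ---
  step 0: ref 4 -> FAULT, frames=[4,-] (faults so far: 1)
  step 1: ref 1 -> FAULT, frames=[4,1] (faults so far: 2)
  step 2: ref 2 -> FAULT, evict 4, frames=[2,1] (faults so far: 3)
  step 3: ref 2 -> HIT, frames=[2,1] (faults so far: 3)
  step 4: ref 2 -> HIT, frames=[2,1] (faults so far: 3)
  step 5: ref 3 -> FAULT, evict 1, frames=[2,3] (faults so far: 4)
  step 6: ref 4 -> FAULT, evict 2, frames=[4,3] (faults so far: 5)
  step 7: ref 3 -> HIT, frames=[4,3] (faults so far: 5)
  step 8: ref 1 -> FAULT, evict 3, frames=[4,1] (faults so far: 6)
  step 9: ref 2 -> FAULT, evict 4, frames=[2,1] (faults so far: 7)
  step 10: ref 4 -> FAULT, evict 1, frames=[2,4] (faults so far: 8)
  step 11: ref 3 -> FAULT, evict 2, frames=[3,4] (faults so far: 9)
  step 12: ref 1 -> FAULT, evict 4, frames=[3,1] (faults so far: 10)
  step 13: ref 3 -> HIT, frames=[3,1] (faults so far: 10)
  step 14: ref 3 -> HIT, frames=[3,1] (faults so far: 10)
  step 15: ref 2 -> FAULT, evict 3, frames=[2,1] (faults so far: 11)
  FIFO total faults: 11
--- LRU ---
  step 0: ref 4 -> FAULT, frames=[4,-] (faults so far: 1)
  step 1: ref 1 -> FAULT, frames=[4,1] (faults so far: 2)
  step 2: ref 2 -> FAULT, evict 4, frames=[2,1] (faults so far: 3)
  step 3: ref 2 -> HIT, frames=[2,1] (faults so far: 3)
  step 4: ref 2 -> HIT, frames=[2,1] (faults so far: 3)
  step 5: ref 3 -> FAULT, evict 1, frames=[2,3] (faults so far: 4)
  step 6: ref 4 -> FAULT, evict 2, frames=[4,3] (faults so far: 5)
  step 7: ref 3 -> HIT, frames=[4,3] (faults so far: 5)
  step 8: ref 1 -> FAULT, evict 4, frames=[1,3] (faults so far: 6)
  step 9: ref 2 -> FAULT, evict 3, frames=[1,2] (faults so far: 7)
  step 10: ref 4 -> FAULT, evict 1, frames=[4,2] (faults so far: 8)
  step 11: ref 3 -> FAULT, evict 2, frames=[4,3] (faults so far: 9)
  step 12: ref 1 -> FAULT, evict 4, frames=[1,3] (faults so far: 10)
  step 13: ref 3 -> HIT, frames=[1,3] (faults so far: 10)
  step 14: ref 3 -> HIT, frames=[1,3] (faults so far: 10)
  step 15: ref 2 -> FAULT, evict 1, frames=[2,3] (faults so far: 11)
  LRU total faults: 11
--- Optimal ---
  step 0: ref 4 -> FAULT, frames=[4,-] (faults so far: 1)
  step 1: ref 1 -> FAULT, frames=[4,1] (faults so far: 2)
  step 2: ref 2 -> FAULT, evict 1, frames=[4,2] (faults so far: 3)
  step 3: ref 2 -> HIT, frames=[4,2] (faults so far: 3)
  step 4: ref 2 -> HIT, frames=[4,2] (faults so far: 3)
  step 5: ref 3 -> FAULT, evict 2, frames=[4,3] (faults so far: 4)
  step 6: ref 4 -> HIT, frames=[4,3] (faults so far: 4)
  step 7: ref 3 -> HIT, frames=[4,3] (faults so far: 4)
  step 8: ref 1 -> FAULT, evict 3, frames=[4,1] (faults so far: 5)
  step 9: ref 2 -> FAULT, evict 1, frames=[4,2] (faults so far: 6)
  step 10: ref 4 -> HIT, frames=[4,2] (faults so far: 6)
  step 11: ref 3 -> FAULT, evict 4, frames=[3,2] (faults so far: 7)
  step 12: ref 1 -> FAULT, evict 2, frames=[3,1] (faults so far: 8)
  step 13: ref 3 -> HIT, frames=[3,1] (faults so far: 8)
  step 14: ref 3 -> HIT, frames=[3,1] (faults so far: 8)
  step 15: ref 2 -> FAULT, evict 1, frames=[3,2] (faults so far: 9)
  Optimal total faults: 9

Answer: 11 11 9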